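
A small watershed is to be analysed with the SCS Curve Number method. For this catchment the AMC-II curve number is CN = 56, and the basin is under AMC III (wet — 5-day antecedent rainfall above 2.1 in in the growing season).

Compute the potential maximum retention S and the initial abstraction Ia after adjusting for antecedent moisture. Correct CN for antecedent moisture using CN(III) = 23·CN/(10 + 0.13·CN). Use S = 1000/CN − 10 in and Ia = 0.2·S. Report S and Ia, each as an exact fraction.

Adjust CN=56 to AMC III: 23·56/(10 + 0.13·56) → 1288 ÷ (432/25) = 4025/54 ≈ 74.537
Retention S: 1000/CN − 10 with CN=74.537 → S = 550/161 ≈ 3.416 in
Ia = 0.2S: 0.2·3.416 = 0.683 in (exactly 110/161)

S = 550/161 in ≈ 3.416 in; Ia = 110/161 in ≈ 0.683 in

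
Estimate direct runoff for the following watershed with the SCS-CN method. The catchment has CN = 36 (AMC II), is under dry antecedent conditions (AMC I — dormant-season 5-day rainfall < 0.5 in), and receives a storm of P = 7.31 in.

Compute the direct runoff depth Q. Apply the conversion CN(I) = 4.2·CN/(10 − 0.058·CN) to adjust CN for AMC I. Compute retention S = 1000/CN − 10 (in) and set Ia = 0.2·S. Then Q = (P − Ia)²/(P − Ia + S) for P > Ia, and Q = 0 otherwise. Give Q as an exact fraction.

Adjust CN=36 to AMC I: 4.2·36/(10 − 0.058·36) → (756/5) ÷ (989/125) = 18900/989 ≈ 19.110
Max retention: S = 1000/(18900/989) − 10 = 8000/189 in (≈ 42.328 in)
Initial abstraction Ia = S/5 = (8000/189)/5 = 1600/189 ≈ 8.466 in
P = 7.310 ≤ Ia = 8.466 in: entire storm abstracted, Q = 0.

Q = 0 in ≈ 0.000 in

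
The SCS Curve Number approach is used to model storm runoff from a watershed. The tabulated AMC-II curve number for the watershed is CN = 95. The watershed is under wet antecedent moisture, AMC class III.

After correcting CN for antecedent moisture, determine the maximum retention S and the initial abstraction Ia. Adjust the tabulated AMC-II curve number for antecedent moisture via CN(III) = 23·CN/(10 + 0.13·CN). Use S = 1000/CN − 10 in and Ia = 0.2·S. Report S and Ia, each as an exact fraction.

CN(III) from CN(II)=95: (23·95)/(10 + 0.13·95) = 43700/447 ≈ 97.763
Retention S: 1000/CN − 10 with CN=97.763 → S = 100/437 ≈ 0.229 in
Ia = 0.2·(100/437) = 20/437 in ≈ 0.046 in

S = 100/437 in ≈ 0.229 in; Ia = 20/437 in ≈ 0.046 in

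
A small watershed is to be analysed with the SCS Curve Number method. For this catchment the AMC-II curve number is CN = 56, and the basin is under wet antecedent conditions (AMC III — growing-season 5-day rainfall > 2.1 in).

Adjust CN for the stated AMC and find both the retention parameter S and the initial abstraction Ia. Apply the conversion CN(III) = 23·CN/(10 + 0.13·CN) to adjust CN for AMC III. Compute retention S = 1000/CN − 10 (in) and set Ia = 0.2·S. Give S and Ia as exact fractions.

CN(III) from CN(II)=56: (23·56)/(10 + 0.13·56) = 4025/54 ≈ 74.537
Max retention: S = 1000/(4025/54) − 10 = 550/161 in (≈ 3.416 in)
Ia = 0.2·(550/161) = 110/161 in ≈ 0.683 in

S = 550/161 in ≈ 3.416 in; Ia = 110/161 in ≈ 0.683 in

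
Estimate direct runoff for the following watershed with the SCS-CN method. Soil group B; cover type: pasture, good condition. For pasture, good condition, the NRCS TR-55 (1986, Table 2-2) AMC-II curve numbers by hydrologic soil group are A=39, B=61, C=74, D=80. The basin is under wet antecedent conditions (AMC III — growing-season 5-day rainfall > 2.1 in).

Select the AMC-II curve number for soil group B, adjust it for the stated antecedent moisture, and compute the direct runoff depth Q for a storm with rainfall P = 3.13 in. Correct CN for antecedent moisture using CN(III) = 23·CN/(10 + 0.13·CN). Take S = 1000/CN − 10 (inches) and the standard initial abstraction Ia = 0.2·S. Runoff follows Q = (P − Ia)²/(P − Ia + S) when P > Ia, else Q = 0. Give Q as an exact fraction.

NRCS table: pasture, good condition, soil group B → CN(II) = 61
CN(III) from CN(II)=61: (23·61)/(10 + 0.13·61) = 140300/1793 ≈ 78.249
Max retention: S = 1000/(140300/1793) − 10 = 3900/1403 in (≈ 2.780 in)
Initial abstraction Ia = S/5 = (3900/1403)/5 = 780/1403 ≈ 0.556 in
Since P=3.130 > Ia=0.556: effective rainfall P−Ia = 361139/140300 in
Q = (361139/140300)²/((361139/140300) + 3900/1403) = (130421377321/19684090000)/(751139/140300) = 130421377321/105384801700 in ≈ 1.238 in

Q = 130421377321/105384801700 in ≈ 1.238 in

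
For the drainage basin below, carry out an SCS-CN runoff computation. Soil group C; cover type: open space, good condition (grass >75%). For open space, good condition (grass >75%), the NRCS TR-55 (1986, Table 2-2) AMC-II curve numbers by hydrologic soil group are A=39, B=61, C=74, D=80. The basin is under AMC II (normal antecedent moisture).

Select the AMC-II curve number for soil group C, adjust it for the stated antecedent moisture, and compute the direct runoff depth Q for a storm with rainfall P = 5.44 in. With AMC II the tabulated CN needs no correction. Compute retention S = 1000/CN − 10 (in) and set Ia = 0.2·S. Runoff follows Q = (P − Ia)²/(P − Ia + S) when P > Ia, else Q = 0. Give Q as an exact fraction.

NRCS table: open space, good condition (grass >75%), soil group C → CN(II) = 74
AMC II — tabulated CN = 74 applies directly.
Retention S: 1000/CN − 10 with CN=74.000 → S = 130/37 ≈ 3.514 in
Initial abstraction Ia = S/5 = (130/37)/5 = 26/37 ≈ 0.703 in
Since P=5.440 > Ia=0.703: effective rainfall P−Ia = 4382/925 in
Q = (4382/925)²/((4382/925) + 130/37) = (19201924/855625)/(7632/925) = 4800481/1764900 in ≈ 2.720 in

Q = 4800481/1764900 in ≈ 2.720 in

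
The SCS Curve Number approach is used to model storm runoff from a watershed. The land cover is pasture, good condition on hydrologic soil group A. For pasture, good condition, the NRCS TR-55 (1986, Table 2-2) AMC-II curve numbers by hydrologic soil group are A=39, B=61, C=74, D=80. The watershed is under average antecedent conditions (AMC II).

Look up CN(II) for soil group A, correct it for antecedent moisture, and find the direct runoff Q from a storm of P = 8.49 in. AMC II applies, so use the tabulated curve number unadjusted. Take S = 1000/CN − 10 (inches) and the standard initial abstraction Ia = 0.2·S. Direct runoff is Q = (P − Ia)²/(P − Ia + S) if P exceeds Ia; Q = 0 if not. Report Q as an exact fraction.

NRCS table: pasture, good condition, soil group A → CN(II) = 39
CN(II) = 39; AMC II needs no correction.
Max retention: S = 1000/39 − 10 = 610/39 in (≈ 15.641 in)
Ia = 0.2·(610/39) = 122/39 in ≈ 3.128 in
Since P=8.490 > Ia=3.128: effective rainfall P−Ia = 20911/3900 in
Q: (20911/3900)² ÷ (81911/3900) = 437269921/319452900 in (≈ 1.369 in)

Q = 437269921/319452900 in ≈ 1.369 in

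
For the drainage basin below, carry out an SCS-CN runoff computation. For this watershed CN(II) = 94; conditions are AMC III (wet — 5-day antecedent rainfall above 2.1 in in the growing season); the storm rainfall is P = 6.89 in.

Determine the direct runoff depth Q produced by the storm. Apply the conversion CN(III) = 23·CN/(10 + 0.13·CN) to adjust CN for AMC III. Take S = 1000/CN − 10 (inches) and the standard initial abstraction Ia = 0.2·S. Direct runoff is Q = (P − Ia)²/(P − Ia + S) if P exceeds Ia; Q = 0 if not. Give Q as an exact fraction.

CN(III) from CN(II)=94: (23·94)/(10 + 0.13·94) = 108100/1111 ≈ 97.300
S = 1000/(108100/1111) − 10 = 300/1081 in ≈ 0.278 in
Ia = 0.2·(300/1081) = 60/1081 in ≈ 0.056 in
Since P=6.890 > Ia=0.056: effective rainfall P−Ia = 738809/108100 in
Q = (738809/108100)²/((738809/108100) + 300/1081) = (545838738481/11685610000)/(768809/108100) = 545838738481/83108252900 in ≈ 6.568 in

Q = 545838738481/83108252900 in ≈ 6.568 in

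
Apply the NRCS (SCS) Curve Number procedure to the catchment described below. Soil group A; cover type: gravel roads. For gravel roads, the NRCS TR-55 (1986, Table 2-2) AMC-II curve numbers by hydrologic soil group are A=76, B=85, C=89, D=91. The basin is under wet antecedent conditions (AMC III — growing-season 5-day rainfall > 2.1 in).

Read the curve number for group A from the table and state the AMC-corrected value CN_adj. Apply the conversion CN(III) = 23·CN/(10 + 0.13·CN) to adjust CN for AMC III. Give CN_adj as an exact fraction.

NRCS table: gravel roads, soil group A → CN(II) = 76
Wet (AMC III): CN(III) = 23·76/(10 + 0.13·76) = 1748/(497/25) = 43700/497 ≈ 87.928

CN_adj = 43700/497 ≈ 87.928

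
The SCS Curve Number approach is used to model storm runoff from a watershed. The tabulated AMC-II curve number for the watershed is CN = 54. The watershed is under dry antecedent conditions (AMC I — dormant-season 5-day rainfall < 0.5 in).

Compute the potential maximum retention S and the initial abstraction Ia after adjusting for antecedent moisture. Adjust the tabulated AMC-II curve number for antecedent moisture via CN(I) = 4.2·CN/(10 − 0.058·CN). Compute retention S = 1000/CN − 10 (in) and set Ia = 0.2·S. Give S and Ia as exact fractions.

Dry (AMC I): CN(I) = 4.2·54/(10 − 0.058·54) = (1134/5)/(1717/250) = 56700/1717 ≈ 33.023
Max retention: S = 1000/(56700/1717) − 10 = 11500/567 in (≈ 20.282 in)
Ia = 0.2S: 0.2·20.282 = 4.056 in (exactly 2300/567)

S = 11500/567 in ≈ 20.282 in; Ia = 2300/567 in ≈ 4.056 in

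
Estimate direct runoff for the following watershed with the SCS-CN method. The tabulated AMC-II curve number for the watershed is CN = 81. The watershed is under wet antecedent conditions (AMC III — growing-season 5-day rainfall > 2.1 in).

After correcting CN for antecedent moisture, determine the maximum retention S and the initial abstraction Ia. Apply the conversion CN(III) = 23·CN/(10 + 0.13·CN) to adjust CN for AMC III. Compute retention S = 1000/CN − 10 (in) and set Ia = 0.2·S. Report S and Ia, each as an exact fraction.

S = 1900/1863 in ≈ 1.020 in; Ia = 380/1863 in ≈ 0.204 in

CN(III) from CN(II)=81: (23·81)/(10 + 0.13·81) = 186300/2053 ≈ 90.745
Retention S: 1000/CN − 10 with CN=90.745 → S = 1900/1863 ≈ 1.020 in
Ia = 0.2·(1900/1863) = 380/1863 in ≈ 0.204 in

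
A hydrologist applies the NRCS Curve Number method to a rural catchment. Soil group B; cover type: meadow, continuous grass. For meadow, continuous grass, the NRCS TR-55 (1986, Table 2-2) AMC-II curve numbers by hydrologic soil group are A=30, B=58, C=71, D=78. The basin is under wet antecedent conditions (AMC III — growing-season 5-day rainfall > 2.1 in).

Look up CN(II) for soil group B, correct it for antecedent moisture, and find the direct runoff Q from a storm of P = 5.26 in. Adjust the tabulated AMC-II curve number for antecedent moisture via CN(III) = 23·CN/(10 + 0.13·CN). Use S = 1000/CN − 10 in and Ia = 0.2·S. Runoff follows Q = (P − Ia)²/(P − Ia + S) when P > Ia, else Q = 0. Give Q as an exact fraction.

NRCS table: meadow, continuous grass, soil group B → CN(II) = 58
Wet (AMC III): CN(III) = 23·58/(10 + 0.13·58) = 1334/(877/50) = 66700/877 ≈ 76.055
Max retention: S = 1000/(66700/877) − 10 = 2100/667 in (≈ 3.148 in)
Ia = 0.2S: 0.2·3.148 = 0.630 in (exactly 420/667)
P − Ia = 5.260 − 0.630 = 154421/33350 ≈ 4.630 in (> 0, runoff occurs)
Runoff Q = (P−Ia)²/(P−Ia+S) = (4.630)²/(4.630+3.148) = 23845845241/8651690350 ≈ 2.756 in

Q = 23845845241/8651690350 in ≈ 2.756 in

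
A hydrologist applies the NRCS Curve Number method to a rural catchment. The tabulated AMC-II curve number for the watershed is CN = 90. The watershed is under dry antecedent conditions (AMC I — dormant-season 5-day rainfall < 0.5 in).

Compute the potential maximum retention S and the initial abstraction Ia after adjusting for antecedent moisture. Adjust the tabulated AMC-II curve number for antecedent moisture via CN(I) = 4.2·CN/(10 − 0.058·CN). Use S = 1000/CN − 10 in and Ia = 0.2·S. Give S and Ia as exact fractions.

CN(I) from CN(II)=90: (4.2·90)/(10 − 0.058·90) = 18900/239 ≈ 79.079
Max retention: S = 1000/(18900/239) − 10 = 500/189 in (≈ 2.646 in)
Ia = 0.2·(500/189) = 100/189 in ≈ 0.529 in

S = 500/189 in ≈ 2.646 in; Ia = 100/189 in ≈ 0.529 in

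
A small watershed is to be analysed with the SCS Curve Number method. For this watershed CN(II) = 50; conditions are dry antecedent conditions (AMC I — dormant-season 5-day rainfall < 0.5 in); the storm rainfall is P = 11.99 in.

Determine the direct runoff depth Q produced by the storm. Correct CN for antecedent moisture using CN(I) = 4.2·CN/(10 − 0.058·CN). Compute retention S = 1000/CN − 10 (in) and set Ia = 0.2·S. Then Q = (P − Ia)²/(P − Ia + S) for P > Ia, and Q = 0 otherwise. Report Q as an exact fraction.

Q = 230402041/136875900 in ≈ 1.683 in

Dry (AMC I): CN(I) = 4.2·50/(10 − 0.058·50) = 210/(71/10) = 2100/71 ≈ 29.577
Retention S: 1000/CN − 10 with CN=29.577 → S = 500/21 ≈ 23.810 in
Ia = 0.2·(500/21) = 100/21 in ≈ 4.762 in
Excess rainfall: 11.990 − 4.762 = 7.228 in; P > Ia so Q > 0
Runoff Q = (P−Ia)²/(P−Ia+S) = (7.228)²/(7.228+23.810) = 230402041/136875900 ≈ 1.683 in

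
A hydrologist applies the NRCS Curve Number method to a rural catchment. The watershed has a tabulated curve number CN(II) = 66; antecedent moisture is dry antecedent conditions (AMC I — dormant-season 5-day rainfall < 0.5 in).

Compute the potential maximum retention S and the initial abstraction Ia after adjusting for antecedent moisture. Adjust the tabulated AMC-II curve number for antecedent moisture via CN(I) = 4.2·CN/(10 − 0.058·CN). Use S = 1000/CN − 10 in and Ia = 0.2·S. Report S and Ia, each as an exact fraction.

Adjust CN=66 to AMC I: 4.2·66/(10 − 0.058·66) → (1386/5) ÷ (1543/250) = 69300/1543 ≈ 44.913
Max retention: S = 1000/(69300/1543) − 10 = 8500/693 in (≈ 12.266 in)
Initial abstraction Ia = S/5 = (8500/693)/5 = 1700/693 ≈ 2.453 in

S = 8500/693 in ≈ 12.266 in; Ia = 1700/693 in ≈ 2.453 in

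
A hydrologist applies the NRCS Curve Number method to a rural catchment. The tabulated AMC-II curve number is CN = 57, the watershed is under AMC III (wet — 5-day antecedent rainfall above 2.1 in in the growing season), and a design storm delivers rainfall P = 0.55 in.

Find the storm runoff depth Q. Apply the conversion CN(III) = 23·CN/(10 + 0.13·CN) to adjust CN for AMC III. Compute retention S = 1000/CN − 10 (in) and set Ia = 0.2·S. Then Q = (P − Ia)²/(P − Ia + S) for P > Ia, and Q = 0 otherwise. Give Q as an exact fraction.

Q = 0 in ≈ 0.000 in

CN(III) from CN(II)=57: (23·57)/(10 + 0.13·57) = 131100/1741 ≈ 75.302
Max retention: S = 1000/(131100/1741) − 10 = 4300/1311 in (≈ 3.280 in)
Initial abstraction Ia = S/5 = (4300/1311)/5 = 860/1311 ≈ 0.656 in
P = 0.550 ≤ Ia = 0.656 in: entire storm abstracted, Q = 0.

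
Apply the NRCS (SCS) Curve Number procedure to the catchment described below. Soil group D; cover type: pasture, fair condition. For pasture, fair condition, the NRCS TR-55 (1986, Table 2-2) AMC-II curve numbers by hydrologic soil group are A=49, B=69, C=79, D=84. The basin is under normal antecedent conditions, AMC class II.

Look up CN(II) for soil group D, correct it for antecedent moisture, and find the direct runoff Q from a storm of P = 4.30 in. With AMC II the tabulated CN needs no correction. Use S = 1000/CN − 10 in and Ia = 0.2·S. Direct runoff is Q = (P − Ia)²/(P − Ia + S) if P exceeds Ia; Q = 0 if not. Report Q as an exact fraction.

NRCS table: pasture, fair condition, soil group D → CN(II) = 84
Average conditions: CN = 84 (no AMC adjustment).
Retention S: 1000/CN − 10 with CN=84.000 → S = 40/21 ≈ 1.905 in
Ia = 0.2S: 0.2·1.905 = 0.381 in (exactly 8/21)
P − Ia = 4.300 − 0.381 = 823/210 ≈ 3.919 in (> 0, runoff occurs)
Q: (823/210)² ÷ (1223/210) = 677329/256830 in (≈ 2.637 in)

Q = 677329/256830 in ≈ 2.637 in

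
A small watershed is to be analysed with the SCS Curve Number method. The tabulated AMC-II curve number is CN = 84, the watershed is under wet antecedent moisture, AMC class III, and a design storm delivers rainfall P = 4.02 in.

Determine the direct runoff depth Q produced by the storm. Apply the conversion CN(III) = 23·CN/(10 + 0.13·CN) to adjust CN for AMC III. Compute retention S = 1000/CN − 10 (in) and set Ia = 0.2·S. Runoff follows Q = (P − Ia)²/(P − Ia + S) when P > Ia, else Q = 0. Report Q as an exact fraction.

Adjust CN=84 to AMC III: 23·84/(10 + 0.13·84) → 1932 ÷ (523/25) = 48300/523 ≈ 92.352
Retention S: 1000/CN − 10 with CN=92.352 → S = 400/483 ≈ 0.828 in
Initial abstraction Ia = S/5 = (400/483)/5 = 80/483 ≈ 0.166 in
P − Ia = 4.020 − 0.166 = 93083/24150 ≈ 3.854 in (> 0, runoff occurs)
Runoff Q = (P−Ia)²/(P−Ia+S) = (3.854)²/(3.854+0.828) = 8664444889/2730954450 ≈ 3.173 in

Q = 8664444889/2730954450 in ≈ 3.173 in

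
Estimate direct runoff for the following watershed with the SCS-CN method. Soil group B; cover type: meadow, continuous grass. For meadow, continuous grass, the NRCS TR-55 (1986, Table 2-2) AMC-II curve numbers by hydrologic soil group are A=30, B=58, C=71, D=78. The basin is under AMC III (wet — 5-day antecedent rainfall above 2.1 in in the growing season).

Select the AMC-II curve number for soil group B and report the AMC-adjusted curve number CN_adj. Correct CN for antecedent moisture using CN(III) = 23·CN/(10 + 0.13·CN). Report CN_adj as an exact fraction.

NRCS table: meadow, continuous grass, soil group B → CN(II) = 58
CN(III) from CN(II)=58: (23·58)/(10 + 0.13·58) = 66700/877 ≈ 76.055

CN_adj = 66700/877 ≈ 76.055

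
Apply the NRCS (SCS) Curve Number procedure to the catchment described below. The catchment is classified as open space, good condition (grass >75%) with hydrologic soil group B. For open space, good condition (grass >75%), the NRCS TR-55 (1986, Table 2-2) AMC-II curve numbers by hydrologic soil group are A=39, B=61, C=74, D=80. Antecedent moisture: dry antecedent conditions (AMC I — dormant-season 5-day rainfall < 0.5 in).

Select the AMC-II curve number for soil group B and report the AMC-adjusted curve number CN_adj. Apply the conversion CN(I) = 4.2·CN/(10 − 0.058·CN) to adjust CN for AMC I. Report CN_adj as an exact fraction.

NRCS table: open space, good condition (grass >75%), soil group B → CN(II) = 61
Adjust CN=61 to AMC I: 4.2·61/(10 − 0.058·61) → (1281/5) ÷ (3231/500) = 42700/1077 ≈ 39.647

CN_adj = 42700/1077 ≈ 39.647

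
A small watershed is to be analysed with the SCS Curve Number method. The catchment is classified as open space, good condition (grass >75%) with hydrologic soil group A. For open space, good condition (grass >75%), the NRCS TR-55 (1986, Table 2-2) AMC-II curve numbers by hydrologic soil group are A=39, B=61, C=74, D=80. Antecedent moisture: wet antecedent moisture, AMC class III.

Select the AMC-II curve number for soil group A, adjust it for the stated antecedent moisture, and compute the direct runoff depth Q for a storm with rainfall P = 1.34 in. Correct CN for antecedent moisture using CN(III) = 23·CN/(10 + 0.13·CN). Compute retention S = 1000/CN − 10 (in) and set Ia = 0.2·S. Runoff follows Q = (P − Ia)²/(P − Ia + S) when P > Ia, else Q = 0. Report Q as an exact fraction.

NRCS table: open space, good condition (grass >75%), soil group A → CN(II) = 39
Adjust CN=39 to AMC III: 23·39/(10 + 0.13·39) → 897 ÷ (1507/100) = 89700/1507 ≈ 59.522
Max retention: S = 1000/(89700/1507) − 10 = 6100/897 in (≈ 6.800 in)
Ia = 0.2·(6100/897) = 1220/897 in ≈ 1.360 in
P = 1.340 ≤ Ia = 1.360 in: entire storm abstracted, Q = 0.

Q = 0 in ≈ 0.000 in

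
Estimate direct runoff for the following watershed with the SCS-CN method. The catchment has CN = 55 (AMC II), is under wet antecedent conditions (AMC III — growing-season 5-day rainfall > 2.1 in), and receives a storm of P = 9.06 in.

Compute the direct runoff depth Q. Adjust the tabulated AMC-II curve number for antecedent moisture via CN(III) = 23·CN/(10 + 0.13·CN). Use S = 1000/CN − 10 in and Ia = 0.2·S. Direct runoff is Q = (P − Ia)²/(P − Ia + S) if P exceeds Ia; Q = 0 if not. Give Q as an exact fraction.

Wet (AMC III): CN(III) = 23·55/(10 + 0.13·55) = 1265/(343/20) = 25300/343 ≈ 73.761
S = 1000/(25300/343) − 10 = 900/253 in ≈ 3.557 in
Ia = 0.2S: 0.2·3.557 = 0.711 in (exactly 180/253)
Since P=9.060 > Ia=0.711: effective rainfall P−Ia = 105609/12650 in
Q: (105609/12650)² ÷ (150609/12650) = 3717753627/635067950 in (≈ 5.854 in)

Q = 3717753627/635067950 in ≈ 5.854 in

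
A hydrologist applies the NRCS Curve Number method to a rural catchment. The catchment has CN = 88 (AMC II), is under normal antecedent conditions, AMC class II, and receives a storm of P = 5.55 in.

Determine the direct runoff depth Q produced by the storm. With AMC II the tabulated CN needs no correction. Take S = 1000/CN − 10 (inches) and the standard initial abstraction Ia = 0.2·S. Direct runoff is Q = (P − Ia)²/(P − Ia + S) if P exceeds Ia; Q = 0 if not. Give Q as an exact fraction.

Q = 449307/107140 in ≈ 4.194 in

CN(II) = 88; AMC II needs no correction.
S = 1000/88 − 10 = 15/11 in ≈ 1.364 in
Initial abstraction Ia = S/5 = (15/11)/5 = 3/11 ≈ 0.273 in
Since P=5.550 > Ia=0.273: effective rainfall P−Ia = 1161/220 in
Q: (1161/220)² ÷ (1461/220) = 449307/107140 in (≈ 4.194 in)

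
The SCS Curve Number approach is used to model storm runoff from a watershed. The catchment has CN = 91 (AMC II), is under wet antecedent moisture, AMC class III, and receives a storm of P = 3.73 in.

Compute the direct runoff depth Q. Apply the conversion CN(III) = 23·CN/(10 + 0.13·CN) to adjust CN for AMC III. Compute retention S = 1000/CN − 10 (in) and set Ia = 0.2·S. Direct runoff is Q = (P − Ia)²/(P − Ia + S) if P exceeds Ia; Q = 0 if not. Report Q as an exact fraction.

Q = 581694510721/178467807700 in ≈ 3.259 in

CN(III) from CN(II)=91: (23·91)/(10 + 0.13·91) = 209300/2183 ≈ 95.877
Retention S: 1000/CN − 10 with CN=95.877 → S = 900/2093 ≈ 0.430 in
Ia = 0.2·(900/2093) = 180/2093 in ≈ 0.086 in
Excess rainfall: 3.730 − 0.086 = 3.644 in; P > Ia so Q > 0
Runoff Q = (P−Ia)²/(P−Ia+S) = (3.644)²/(3.644+0.430) = 581694510721/178467807700 ≈ 3.259 in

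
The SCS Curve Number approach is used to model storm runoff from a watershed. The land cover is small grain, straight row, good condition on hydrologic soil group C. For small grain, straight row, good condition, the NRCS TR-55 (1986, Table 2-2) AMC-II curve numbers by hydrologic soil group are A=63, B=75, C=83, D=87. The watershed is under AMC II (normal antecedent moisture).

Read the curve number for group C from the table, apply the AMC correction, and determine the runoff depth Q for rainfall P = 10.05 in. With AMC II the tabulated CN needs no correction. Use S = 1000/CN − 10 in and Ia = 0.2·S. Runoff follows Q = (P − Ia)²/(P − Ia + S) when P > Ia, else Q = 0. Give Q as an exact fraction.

Q = 256096009/32208980 in ≈ 7.951 in

NRCS table: small grain, straight row, good condition, soil group C → CN(II) = 83
CN(II) = 83; AMC II needs no correction.
S = 1000/83 − 10 = 170/83 in ≈ 2.048 in
Ia = 0.2·(170/83) = 34/83 in ≈ 0.410 in
P − Ia = 10.050 − 0.410 = 16003/1660 ≈ 9.640 in (> 0, runoff occurs)
Q = (16003/1660)²/((16003/1660) + 170/83) = (256096009/2755600)/(19403/1660) = 256096009/32208980 in ≈ 7.951 in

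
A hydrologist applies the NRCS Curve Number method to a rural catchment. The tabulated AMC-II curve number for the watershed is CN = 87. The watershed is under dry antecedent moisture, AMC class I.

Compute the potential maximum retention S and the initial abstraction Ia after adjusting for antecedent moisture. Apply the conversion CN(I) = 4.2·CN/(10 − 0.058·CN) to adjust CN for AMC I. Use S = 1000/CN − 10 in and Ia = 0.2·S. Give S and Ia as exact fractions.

CN(I) from CN(II)=87: (4.2·87)/(10 − 0.058·87) = 182700/2477 ≈ 73.759
Retention S: 1000/CN − 10 with CN=73.759 → S = 6500/1827 ≈ 3.558 in
Initial abstraction Ia = S/5 = (6500/1827)/5 = 1300/1827 ≈ 0.712 in

S = 6500/1827 in ≈ 3.558 in; Ia = 1300/1827 in ≈ 0.712 in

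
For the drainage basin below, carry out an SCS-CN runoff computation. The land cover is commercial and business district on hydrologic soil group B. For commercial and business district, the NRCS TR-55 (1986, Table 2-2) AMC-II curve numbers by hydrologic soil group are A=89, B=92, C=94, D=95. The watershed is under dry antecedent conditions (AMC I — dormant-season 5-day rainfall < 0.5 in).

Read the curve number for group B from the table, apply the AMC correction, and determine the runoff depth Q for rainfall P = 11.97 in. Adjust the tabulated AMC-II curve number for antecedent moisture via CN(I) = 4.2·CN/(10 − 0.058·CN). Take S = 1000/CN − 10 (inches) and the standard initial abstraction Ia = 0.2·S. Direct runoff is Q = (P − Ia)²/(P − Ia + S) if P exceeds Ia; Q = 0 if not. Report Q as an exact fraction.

Q = 311532538801/31788693300 in ≈ 9.800 in

NRCS table: commercial and business district, soil group B → CN(II) = 92
Dry (AMC I): CN(I) = 4.2·92/(10 − 0.058·92) = (1932/5)/(583/125) = 48300/583 ≈ 82.847
Max retention: S = 1000/(48300/583) − 10 = 1000/483 in (≈ 2.070 in)
Ia = 0.2S: 0.2·2.070 = 0.414 in (exactly 200/483)
Excess rainfall: 11.970 − 0.414 = 11.556 in; P > Ia so Q > 0
Q: (558151/48300)² ÷ (658151/48300) = 311532538801/31788693300 in (≈ 9.800 in)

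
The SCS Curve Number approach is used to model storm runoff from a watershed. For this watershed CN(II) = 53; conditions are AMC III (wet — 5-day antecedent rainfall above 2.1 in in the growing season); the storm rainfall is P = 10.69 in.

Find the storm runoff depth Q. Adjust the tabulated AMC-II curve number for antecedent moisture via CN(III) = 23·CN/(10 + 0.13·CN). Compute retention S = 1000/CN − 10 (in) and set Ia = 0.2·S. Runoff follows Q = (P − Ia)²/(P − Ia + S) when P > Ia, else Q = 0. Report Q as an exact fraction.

Adjust CN=53 to AMC III: 23·53/(10 + 0.13·53) → 1219 ÷ (1689/100) = 121900/1689 ≈ 72.173
Retention S: 1000/CN − 10 with CN=72.173 → S = 4700/1219 ≈ 3.856 in
Initial abstraction Ia = S/5 = (4700/1219)/5 = 940/1219 ≈ 0.771 in
P − Ia = 10.690 − 0.771 = 1209111/121900 ≈ 9.919 in (> 0, runoff occurs)
Q: (1209111/121900)² ÷ (1679111/121900) = 1461949410321/204683630900 in (≈ 7.142 in)

Q = 1461949410321/204683630900 in ≈ 7.142 in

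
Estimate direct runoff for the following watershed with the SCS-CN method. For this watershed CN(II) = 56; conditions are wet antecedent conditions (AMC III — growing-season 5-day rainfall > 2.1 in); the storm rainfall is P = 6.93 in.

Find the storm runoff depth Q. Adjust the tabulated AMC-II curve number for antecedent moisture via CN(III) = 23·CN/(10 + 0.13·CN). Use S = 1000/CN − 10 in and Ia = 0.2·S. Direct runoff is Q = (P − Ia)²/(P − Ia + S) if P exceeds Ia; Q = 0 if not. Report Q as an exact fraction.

Q = 919538939/227702300 in ≈ 4.038 in

CN(III) from CN(II)=56: (23·56)/(10 + 0.13·56) = 4025/54 ≈ 74.537
Max retention: S = 1000/(4025/54) − 10 = 550/161 in (≈ 3.416 in)
Ia = 0.2S: 0.2·3.416 = 0.683 in (exactly 110/161)
P − Ia = 6.930 − 0.683 = 100573/16100 ≈ 6.247 in (> 0, runoff occurs)
Runoff Q = (P−Ia)²/(P−Ia+S) = (6.247)²/(6.247+3.416) = 919538939/227702300 ≈ 4.038 in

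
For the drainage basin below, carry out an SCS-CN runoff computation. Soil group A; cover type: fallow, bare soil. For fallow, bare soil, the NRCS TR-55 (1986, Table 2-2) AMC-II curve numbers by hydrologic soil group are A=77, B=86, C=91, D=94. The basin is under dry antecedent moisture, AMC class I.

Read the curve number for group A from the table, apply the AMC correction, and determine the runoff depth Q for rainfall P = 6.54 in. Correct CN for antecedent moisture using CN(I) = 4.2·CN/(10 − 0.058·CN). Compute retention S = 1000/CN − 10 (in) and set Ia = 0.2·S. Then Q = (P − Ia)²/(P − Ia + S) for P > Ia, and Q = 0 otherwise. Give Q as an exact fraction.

NRCS table: fallow, bare soil, soil group A → CN(II) = 77
CN(I) from CN(II)=77: (4.2·77)/(10 − 0.058·77) = 161700/2767 ≈ 58.439
S = 1000/(161700/2767) − 10 = 11500/1617 in ≈ 7.112 in
Ia = 0.2·(11500/1617) = 2300/1617 in ≈ 1.422 in
P − Ia = 6.540 − 1.422 = 413759/80850 ≈ 5.118 in (> 0, runoff occurs)
Runoff Q = (P−Ia)²/(P−Ia+S) = (5.118)²/(5.118+7.112) = 171196510081/79941165150 ≈ 2.142 in

Q = 171196510081/79941165150 in ≈ 2.142 in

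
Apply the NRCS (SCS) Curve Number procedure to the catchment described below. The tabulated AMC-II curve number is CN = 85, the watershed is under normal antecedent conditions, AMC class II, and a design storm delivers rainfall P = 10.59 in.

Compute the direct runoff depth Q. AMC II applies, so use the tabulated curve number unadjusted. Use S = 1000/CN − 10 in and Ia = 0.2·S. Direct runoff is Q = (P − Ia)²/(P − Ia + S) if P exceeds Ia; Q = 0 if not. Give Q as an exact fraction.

Q = 33651601/3853900 in ≈ 8.732 in

CN(II) = 85; AMC II needs no correction.
S = 1000/85 − 10 = 30/17 in ≈ 1.765 in
Ia = 0.2·(30/17) = 6/17 in ≈ 0.353 in
Excess rainfall: 10.590 − 0.353 = 10.237 in; P > Ia so Q > 0
Runoff Q = (P−Ia)²/(P−Ia+S) = (10.237)²/(10.237+1.765) = 33651601/3853900 ≈ 8.732 in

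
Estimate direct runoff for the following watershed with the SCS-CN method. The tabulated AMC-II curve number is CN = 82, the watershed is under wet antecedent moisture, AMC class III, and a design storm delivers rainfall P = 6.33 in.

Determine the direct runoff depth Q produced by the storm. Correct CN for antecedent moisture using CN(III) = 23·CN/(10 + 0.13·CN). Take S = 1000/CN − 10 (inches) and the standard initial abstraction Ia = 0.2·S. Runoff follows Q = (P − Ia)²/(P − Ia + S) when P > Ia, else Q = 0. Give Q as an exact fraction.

Wet (AMC III): CN(III) = 23·82/(10 + 0.13·82) = 1886/(1033/50) = 94300/1033 ≈ 91.288
S = 1000/(94300/1033) − 10 = 900/943 in ≈ 0.954 in
Ia = 0.2·(900/943) = 180/943 in ≈ 0.191 in
Since P=6.330 > Ia=0.191: effective rainfall P−Ia = 578919/94300 in
Runoff Q = (P−Ia)²/(P−Ia+S) = (6.139)²/(6.139+0.954) = 111715736187/21026353900 ≈ 5.313 in

Q = 111715736187/21026353900 in ≈ 5.313 in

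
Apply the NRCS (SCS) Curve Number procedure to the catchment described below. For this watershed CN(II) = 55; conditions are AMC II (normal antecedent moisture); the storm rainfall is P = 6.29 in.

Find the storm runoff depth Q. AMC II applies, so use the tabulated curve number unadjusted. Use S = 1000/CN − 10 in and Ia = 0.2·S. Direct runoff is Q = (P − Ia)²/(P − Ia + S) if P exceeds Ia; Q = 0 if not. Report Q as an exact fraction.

Q = 26204161/15530900 in ≈ 1.687 in

Average conditions: CN = 55 (no AMC adjustment).
Retention S: 1000/CN − 10 with CN=55.000 → S = 90/11 ≈ 8.182 in
Ia = 0.2·(90/11) = 18/11 in ≈ 1.636 in
Since P=6.290 > Ia=1.636: effective rainfall P−Ia = 5119/1100 in
Q = (5119/1100)²/((5119/1100) + 90/11) = (26204161/1210000)/(14119/1100) = 26204161/15530900 in ≈ 1.687 in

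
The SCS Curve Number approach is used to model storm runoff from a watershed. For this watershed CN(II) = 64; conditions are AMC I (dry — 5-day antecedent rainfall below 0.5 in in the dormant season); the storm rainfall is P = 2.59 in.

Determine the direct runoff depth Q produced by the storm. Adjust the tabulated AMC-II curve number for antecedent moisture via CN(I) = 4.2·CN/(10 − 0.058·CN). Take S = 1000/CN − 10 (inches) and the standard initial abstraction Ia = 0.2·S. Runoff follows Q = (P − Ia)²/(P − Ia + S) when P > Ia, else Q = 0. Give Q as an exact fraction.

CN(I) from CN(II)=64: (4.2·64)/(10 − 0.058·64) = 5600/131 ≈ 42.748
S = 1000/(5600/131) − 10 = 375/28 in ≈ 13.393 in
Initial abstraction Ia = S/5 = (375/28)/5 = 75/28 ≈ 2.679 in
P = 2.590 ≤ Ia = 2.679 in: entire storm abstracted, Q = 0.

Q = 0 in ≈ 0.000 in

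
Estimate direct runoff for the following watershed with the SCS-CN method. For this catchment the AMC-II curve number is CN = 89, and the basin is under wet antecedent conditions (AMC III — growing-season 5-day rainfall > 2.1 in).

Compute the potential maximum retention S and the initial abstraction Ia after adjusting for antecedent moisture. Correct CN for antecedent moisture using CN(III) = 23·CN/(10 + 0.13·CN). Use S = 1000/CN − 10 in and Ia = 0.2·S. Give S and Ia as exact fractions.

S = 1100/2047 in ≈ 0.537 in; Ia = 220/2047 in ≈ 0.107 in

Wet (AMC III): CN(III) = 23·89/(10 + 0.13·89) = 2047/(2157/100) = 204700/2157 ≈ 94.900
S = 1000/(204700/2157) − 10 = 1100/2047 in ≈ 0.537 in
Initial abstraction Ia = S/5 = (1100/2047)/5 = 220/2047 ≈ 0.107 in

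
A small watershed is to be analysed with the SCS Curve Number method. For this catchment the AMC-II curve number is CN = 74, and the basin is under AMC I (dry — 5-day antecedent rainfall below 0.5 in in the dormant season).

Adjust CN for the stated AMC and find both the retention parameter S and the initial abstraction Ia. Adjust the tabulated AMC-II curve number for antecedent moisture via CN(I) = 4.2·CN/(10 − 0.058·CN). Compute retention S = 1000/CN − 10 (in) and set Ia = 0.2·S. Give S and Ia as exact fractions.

S = 6500/777 in ≈ 8.366 in; Ia = 1300/777 in ≈ 1.673 in

CN(I) from CN(II)=74: (4.2·74)/(10 − 0.058·74) = 77700/1427 ≈ 54.450
Retention S: 1000/CN − 10 with CN=54.450 → S = 6500/777 ≈ 8.366 in
Ia = 0.2S: 0.2·8.366 = 1.673 in (exactly 1300/777)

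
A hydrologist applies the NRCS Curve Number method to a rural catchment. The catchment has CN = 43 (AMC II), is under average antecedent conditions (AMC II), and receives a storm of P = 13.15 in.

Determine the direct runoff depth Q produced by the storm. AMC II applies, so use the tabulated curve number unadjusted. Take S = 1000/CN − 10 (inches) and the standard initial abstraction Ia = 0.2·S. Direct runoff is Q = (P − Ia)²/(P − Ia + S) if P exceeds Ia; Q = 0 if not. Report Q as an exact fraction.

Q = 81522841/17568940 in ≈ 4.640 in

Average conditions: CN = 43 (no AMC adjustment).
Retention S: 1000/CN − 10 with CN=43.000 → S = 570/43 ≈ 13.256 in
Initial abstraction Ia = S/5 = (570/43)/5 = 114/43 ≈ 2.651 in
Excess rainfall: 13.150 − 2.651 = 10.499 in; P > Ia so Q > 0
Q = (9029/860)²/((9029/860) + 570/43) = (81522841/739600)/(20429/860) = 81522841/17568940 in ≈ 4.640 in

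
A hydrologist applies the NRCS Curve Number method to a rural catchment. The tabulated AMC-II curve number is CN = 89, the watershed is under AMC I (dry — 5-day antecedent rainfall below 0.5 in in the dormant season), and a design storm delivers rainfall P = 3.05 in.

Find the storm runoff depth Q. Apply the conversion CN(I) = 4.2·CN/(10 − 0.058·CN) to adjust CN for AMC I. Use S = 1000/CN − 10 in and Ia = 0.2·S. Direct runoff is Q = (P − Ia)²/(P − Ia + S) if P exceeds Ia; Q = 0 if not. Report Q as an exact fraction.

Q = 8465656081/7551096420 in ≈ 1.121 in

Dry (AMC I): CN(I) = 4.2·89/(10 − 0.058·89) = (1869/5)/(2419/500) = 186900/2419 ≈ 77.263
S = 1000/(186900/2419) − 10 = 5500/1869 in ≈ 2.943 in
Initial abstraction Ia = S/5 = (5500/1869)/5 = 1100/1869 ≈ 0.589 in
P − Ia = 3.050 − 0.589 = 92009/37380 ≈ 2.461 in (> 0, runoff occurs)
Runoff Q = (P−Ia)²/(P−Ia+S) = (2.461)²/(2.461+2.943) = 8465656081/7551096420 ≈ 1.121 in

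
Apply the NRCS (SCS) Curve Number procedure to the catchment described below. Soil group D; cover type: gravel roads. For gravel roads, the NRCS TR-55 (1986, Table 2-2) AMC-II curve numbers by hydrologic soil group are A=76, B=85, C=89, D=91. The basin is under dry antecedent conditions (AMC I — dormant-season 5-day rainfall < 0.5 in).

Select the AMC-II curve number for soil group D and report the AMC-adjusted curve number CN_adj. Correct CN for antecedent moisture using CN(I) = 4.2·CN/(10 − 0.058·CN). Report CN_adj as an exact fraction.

CN_adj = 63700/787 ≈ 80.940

NRCS table: gravel roads, soil group D → CN(II) = 91
CN(I) from CN(II)=91: (4.2·91)/(10 − 0.058·91) = 63700/787 ≈ 80.940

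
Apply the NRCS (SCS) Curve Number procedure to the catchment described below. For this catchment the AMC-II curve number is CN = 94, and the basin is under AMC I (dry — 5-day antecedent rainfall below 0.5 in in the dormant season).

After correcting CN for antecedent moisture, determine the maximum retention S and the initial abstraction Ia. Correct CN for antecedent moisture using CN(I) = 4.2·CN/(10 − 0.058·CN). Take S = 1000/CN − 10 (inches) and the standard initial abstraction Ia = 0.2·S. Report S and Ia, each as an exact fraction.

S = 500/329 in ≈ 1.520 in; Ia = 100/329 in ≈ 0.304 in

Dry (AMC I): CN(I) = 4.2·94/(10 − 0.058·94) = (1974/5)/(1137/250) = 32900/379 ≈ 86.807
Retention S: 1000/CN − 10 with CN=86.807 → S = 500/329 ≈ 1.520 in
Initial abstraction Ia = S/5 = (500/329)/5 = 100/329 ≈ 0.304 in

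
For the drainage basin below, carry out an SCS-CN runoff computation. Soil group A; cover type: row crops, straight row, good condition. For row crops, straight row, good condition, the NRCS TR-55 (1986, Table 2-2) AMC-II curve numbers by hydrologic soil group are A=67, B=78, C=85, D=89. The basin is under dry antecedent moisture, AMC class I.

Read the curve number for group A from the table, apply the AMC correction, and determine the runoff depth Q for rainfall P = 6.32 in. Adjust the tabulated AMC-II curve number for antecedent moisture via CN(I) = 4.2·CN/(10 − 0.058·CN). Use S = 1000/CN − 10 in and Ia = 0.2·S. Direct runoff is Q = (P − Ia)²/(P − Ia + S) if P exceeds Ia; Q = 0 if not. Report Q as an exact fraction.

Q = 1085873202/1079297975 in ≈ 1.006 in

NRCS table: row crops, straight row, good condition, soil group A → CN(II) = 67
Adjust CN=67 to AMC I: 4.2·67/(10 − 0.058·67) → (1407/5) ÷ (3057/500) = 46900/1019 ≈ 46.026
Retention S: 1000/CN − 10 with CN=46.026 → S = 5500/469 ≈ 11.727 in
Ia = 0.2·(5500/469) = 1100/469 in ≈ 2.345 in
Since P=6.320 > Ia=2.345: effective rainfall P−Ia = 46602/11725 in
Runoff Q = (P−Ia)²/(P−Ia+S) = (3.975)²/(3.975+11.727) = 1085873202/1079297975 ≈ 1.006 in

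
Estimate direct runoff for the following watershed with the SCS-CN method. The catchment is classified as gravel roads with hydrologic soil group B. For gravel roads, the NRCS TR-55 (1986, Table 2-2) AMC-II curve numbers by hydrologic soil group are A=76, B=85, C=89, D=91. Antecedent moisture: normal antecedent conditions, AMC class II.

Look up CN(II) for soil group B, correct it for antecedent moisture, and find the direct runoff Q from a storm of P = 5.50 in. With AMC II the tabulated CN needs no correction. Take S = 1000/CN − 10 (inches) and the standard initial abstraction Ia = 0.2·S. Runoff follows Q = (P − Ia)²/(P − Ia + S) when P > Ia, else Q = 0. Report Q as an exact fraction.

NRCS table: gravel roads, soil group B → CN(II) = 85
Average conditions: CN = 85 (no AMC adjustment).
Retention S: 1000/CN − 10 with CN=85.000 → S = 30/17 ≈ 1.765 in
Ia = 0.2S: 0.2·1.765 = 0.353 in (exactly 6/17)
Since P=5.500 > Ia=0.353: effective rainfall P−Ia = 175/34 in
Q: (175/34)² ÷ (235/34) = 6125/1598 in (≈ 3.833 in)

Q = 6125/1598 in ≈ 3.833 in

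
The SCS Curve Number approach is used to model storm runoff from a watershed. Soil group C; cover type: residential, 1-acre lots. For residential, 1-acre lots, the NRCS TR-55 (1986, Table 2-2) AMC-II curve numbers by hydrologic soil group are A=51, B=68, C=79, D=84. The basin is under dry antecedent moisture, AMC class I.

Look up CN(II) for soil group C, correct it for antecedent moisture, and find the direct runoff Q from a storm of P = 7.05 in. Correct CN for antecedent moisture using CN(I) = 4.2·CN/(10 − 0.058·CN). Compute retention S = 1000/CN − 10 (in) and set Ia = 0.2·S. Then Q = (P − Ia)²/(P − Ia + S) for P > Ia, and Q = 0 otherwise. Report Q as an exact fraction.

Q = 83521321/30239620 in ≈ 2.762 in

NRCS table: residential, 1-acre lots, soil group C → CN(II) = 79
CN(I) from CN(II)=79: (4.2·79)/(10 − 0.058·79) = 7900/129 ≈ 61.240
S = 1000/(7900/129) − 10 = 500/79 in ≈ 6.329 in
Initial abstraction Ia = S/5 = (500/79)/5 = 100/79 ≈ 1.266 in
Since P=7.050 > Ia=1.266: effective rainfall P−Ia = 9139/1580 in
Q: (9139/1580)² ÷ (19139/1580) = 83521321/30239620 in (≈ 2.762 in)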